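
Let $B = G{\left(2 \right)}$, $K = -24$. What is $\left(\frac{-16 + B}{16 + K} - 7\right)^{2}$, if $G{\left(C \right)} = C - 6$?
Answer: $\frac{81}{4} \approx 20.25$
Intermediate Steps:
$G{\left(C \right)} = -6 + C$ ($G{\left(C \right)} = C - 6 = -6 + C$)
$B = -4$ ($B = -6 + 2 = -4$)
$\left(\frac{-16 + B}{16 + K} - 7\right)^{2} = \left(\frac{-16 - 4}{16 - 24} - 7\right)^{2} = \left(- \frac{20}{-8} - 7\right)^{2} = \left(\left(-20\right) \left(- \frac{1}{8}\right) - 7\right)^{2} = \left(\frac{5}{2} - 7\right)^{2} = \left(- \frac{9}{2}\right)^{2} = \frac{81}{4}$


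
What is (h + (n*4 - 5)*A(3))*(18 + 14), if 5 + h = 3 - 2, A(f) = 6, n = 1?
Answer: -320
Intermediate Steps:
h = -4 (h = -5 + (3 - 2) = -5 + 1 = -4)
(h + (n*4 - 5)*A(3))*(18 + 14) = (-4 + (1*4 - 5)*6)*(18 + 14) = (-4 + (4 - 5)*6)*32 = (-4 - 1*6)*32 = (-4 - 6)*32 = -10*32 = -320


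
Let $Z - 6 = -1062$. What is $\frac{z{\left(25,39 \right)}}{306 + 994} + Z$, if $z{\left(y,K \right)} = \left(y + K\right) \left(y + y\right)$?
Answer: $- \frac{13696}{13} \approx -1053.5$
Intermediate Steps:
$z{\left(y,K \right)} = 2 y \left(K + y\right)$ ($z{\left(y,K \right)} = \left(K + y\right) 2 y = 2 y \left(K + y\right)$)
$Z = -1056$ ($Z = 6 - 1062 = -1056$)
$\frac{z{\left(25,39 \right)}}{306 + 994} + Z = \frac{2 \cdot 25 \left(39 + 25\right)}{306 + 994} - 1056 = \frac{2 \cdot 25 \cdot 64}{1300} - 1056 = 3200 \cdot \frac{1}{1300} - 1056 = \frac{32}{13} - 1056 = - \frac{13696}{13}$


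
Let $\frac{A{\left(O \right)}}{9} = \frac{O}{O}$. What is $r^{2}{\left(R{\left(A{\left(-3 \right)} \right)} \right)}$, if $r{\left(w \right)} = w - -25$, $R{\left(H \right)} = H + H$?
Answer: $1849$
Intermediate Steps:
$A{\left(O \right)} = 9$ ($A{\left(O \right)} = 9 \frac{O}{O} = 9 \cdot 1 = 9$)
$R{\left(H \right)} = 2 H$
$r{\left(w \right)} = 25 + w$ ($r{\left(w \right)} = w + 25 = 25 + w$)
$r^{2}{\left(R{\left(A{\left(-3 \right)} \right)} \right)} = \left(25 + 2 \cdot 9\right)^{2} = \left(25 + 18\right)^{2} = 43^{2} = 1849$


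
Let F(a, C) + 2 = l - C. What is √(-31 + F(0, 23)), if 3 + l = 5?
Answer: 3*I*√6 ≈ 7.3485*I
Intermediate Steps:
l = 2 (l = -3 + 5 = 2)
F(a, C) = -C (F(a, C) = -2 + (2 - C) = -C)
√(-31 + F(0, 23)) = √(-31 - 1*23) = √(-31 - 23) = √(-54) = 3*I*√6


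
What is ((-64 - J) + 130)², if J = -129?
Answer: 38025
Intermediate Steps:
((-64 - J) + 130)² = ((-64 - 1*(-129)) + 130)² = ((-64 + 129) + 130)² = (65 + 130)² = 195² = 38025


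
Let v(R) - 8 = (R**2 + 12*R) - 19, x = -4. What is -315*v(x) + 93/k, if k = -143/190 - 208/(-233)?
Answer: 29369885/2067 ≈ 14209.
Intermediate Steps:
k = 6201/44270 (k = -143*1/190 - 208*(-1/233) = -143/190 + 208/233 = 6201/44270 ≈ 0.14007)
v(R) = -11 + R**2 + 12*R (v(R) = 8 + ((R**2 + 12*R) - 19) = 8 + (-19 + R**2 + 12*R) = -11 + R**2 + 12*R)
-315*v(x) + 93/k = -315/(1/(-11 + (-4)**2 + 12*(-4))) + 93/(6201/44270) = -315/(1/(-11 + 16 - 48)) + 93*(44270/6201) = -315/(1/(-43)) + 1372370/2067 = -315/(-1/43) + 1372370/2067 = -315*(-43) + 1372370/2067 = 13545 + 1372370/2067 = 29369885/2067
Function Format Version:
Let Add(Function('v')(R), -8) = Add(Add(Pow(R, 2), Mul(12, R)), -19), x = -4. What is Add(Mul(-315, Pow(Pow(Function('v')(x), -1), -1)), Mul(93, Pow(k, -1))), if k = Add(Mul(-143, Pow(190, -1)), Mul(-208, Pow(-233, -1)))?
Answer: Rational(29369885, 2067) ≈ 14209.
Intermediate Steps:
k = Rational(6201, 44270) (k = Add(Mul(-143, Rational(1, 190)), Mul(-208, Rational(-1, 233))) = Add(Rational(-143, 190), Rational(208, 233)) = Rational(6201, 44270) ≈ 0.14007)
Function('v')(R) = Add(-11, Pow(R, 2), Mul(12, R)) (Function('v')(R) = Add(8, Add(Add(Pow(R, 2), Mul(12, R)), -19)) = Add(8, Add(-19, Pow(R, 2), Mul(12, R))) = Add(-11, Pow(R, 2), Mul(12, R)))
Add(Mul(-315, Pow(Pow(Function('v')(x), -1), -1)), Mul(93, Pow(k, -1))) = Add(Mul(-315, Pow(Pow(Add(-11, Pow(-4, 2), Mul(12, -4)), -1), -1)), Mul(93, Pow(Rational(6201, 44270), -1))) = Add(Mul(-315, Pow(Pow(Add(-11, 16, -48), -1), -1)), Mul(93, Rational(44270, 6201))) = Add(Mul(-315, Pow(Pow(-43, -1), -1)), Rational(1372370, 2067)) = Add(Mul(-315, Pow(Rational(-1, 43), -1)), Rational(1372370, 2067)) = Add(Mul(-315, -43), Rational(1372370, 2067)) = Add(13545, Rational(1372370, 2067)) = Rational(29369885, 2067)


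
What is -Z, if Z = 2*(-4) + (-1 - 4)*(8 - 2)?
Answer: 38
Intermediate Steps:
Z = -38 (Z = -8 - 5*6 = -8 - 30 = -38)
-Z = -1*(-38) = 38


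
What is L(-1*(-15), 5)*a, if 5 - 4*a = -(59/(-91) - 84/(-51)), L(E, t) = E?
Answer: 34800/1547 ≈ 22.495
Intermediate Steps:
a = 2320/1547 (a = 5/4 - (-1)*(59/(-91) - 84/(-51))/4 = 5/4 - (-1)*(59*(-1/91) - 84*(-1/51))/4 = 5/4 - (-1)*(-59/91 + 28/17)/4 = 5/4 - (-1)*1545/(4*1547) = 5/4 - 1/4*(-1545/1547) = 5/4 + 1545/6188 = 2320/1547 ≈ 1.4997)
L(-1*(-15), 5)*a = -1*(-15)*(2320/1547) = 15*(2320/1547) = 34800/1547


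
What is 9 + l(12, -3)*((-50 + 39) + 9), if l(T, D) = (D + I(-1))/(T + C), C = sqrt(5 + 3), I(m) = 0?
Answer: 162/17 - 3*sqrt(2)/34 ≈ 9.4046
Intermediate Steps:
C = 2*sqrt(2) (C = sqrt(8) = 2*sqrt(2) ≈ 2.8284)
l(T, D) = D/(T + 2*sqrt(2)) (l(T, D) = (D + 0)/(T + 2*sqrt(2)) = D/(T + 2*sqrt(2)))
9 + l(12, -3)*((-50 + 39) + 9) = 9 + (-3/(12 + 2*sqrt(2)))*((-50 + 39) + 9) = 9 + (-3/(12 + 2*sqrt(2)))*(-11 + 9) = 9 - 3/(12 + 2*sqrt(2))*(-2) = 9 + 6/(12 + 2*sqrt(2))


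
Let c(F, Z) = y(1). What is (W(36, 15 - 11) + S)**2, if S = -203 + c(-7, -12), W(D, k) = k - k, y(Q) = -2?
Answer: 42025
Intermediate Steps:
c(F, Z) = -2
W(D, k) = 0
S = -205 (S = -203 - 2 = -205)
(W(36, 15 - 11) + S)**2 = (0 - 205)**2 = (-205)**2 = 42025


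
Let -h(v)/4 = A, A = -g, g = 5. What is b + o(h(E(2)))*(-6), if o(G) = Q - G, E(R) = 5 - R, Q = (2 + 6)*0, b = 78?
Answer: 198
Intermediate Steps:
Q = 0 (Q = 8*0 = 0)
A = -5 (A = -1*5 = -5)
h(v) = 20 (h(v) = -4*(-5) = 20)
o(G) = -G (o(G) = 0 - G = -G)
b + o(h(E(2)))*(-6) = 78 - 1*20*(-6) = 78 - 20*(-6) = 78 + 120 = 198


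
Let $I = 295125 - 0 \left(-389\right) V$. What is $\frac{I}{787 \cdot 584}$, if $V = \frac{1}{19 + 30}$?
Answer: $\frac{375}{584} \approx 0.64212$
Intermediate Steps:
$V = \frac{1}{49} \approx 0.020408$
$I = 295125$ ($I = 295125 - 0 \left(-389\right) \frac{1}{49} = 295125 - 0 \cdot \frac{1}{49} = 295125 - 0 = 295125 + 0 = 295125$)
$\frac{I}{787 \cdot 584} = \frac{295125}{787 \cdot 584} = \frac{295125}{459608} = 295125 \cdot \frac{1}{459608} = \frac{375}{584}$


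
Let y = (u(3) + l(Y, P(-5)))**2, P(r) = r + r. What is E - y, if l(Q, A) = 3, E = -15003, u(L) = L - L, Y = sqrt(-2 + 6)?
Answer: -15012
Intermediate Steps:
P(r) = 2*r
Y = 2 (Y = sqrt(4) = 2)
u(L) = 0
y = 9 (y = (0 + 3)**2 = 3**2 = 9)
E - y = -15003 - 1*9 = -15003 - 9 = -15012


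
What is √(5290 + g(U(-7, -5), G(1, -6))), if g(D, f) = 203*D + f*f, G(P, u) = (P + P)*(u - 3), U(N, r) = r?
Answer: 3*√511 ≈ 67.816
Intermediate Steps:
G(P, u) = 2*P*(-3 + u) (G(P, u) = (2*P)*(-3 + u) = 2*P*(-3 + u))
g(D, f) = f² + 203*D (g(D, f) = 203*D + f² = f² + 203*D)
√(5290 + g(U(-7, -5), G(1, -6))) = √(5290 + ((2*1*(-3 - 6))² + 203*(-5))) = √(5290 + ((2*1*(-9))² - 1015)) = √(5290 + ((-18)² - 1015)) = √(5290 + (324 - 1015)) = √(5290 - 691) = √4599 = 3*√511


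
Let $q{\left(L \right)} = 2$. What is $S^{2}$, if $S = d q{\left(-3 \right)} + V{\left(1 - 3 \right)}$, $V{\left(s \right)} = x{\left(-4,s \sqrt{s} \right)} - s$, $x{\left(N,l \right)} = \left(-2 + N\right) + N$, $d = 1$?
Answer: $36$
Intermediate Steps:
$x{\left(N,l \right)} = -2 + 2 N$
$V{\left(s \right)} = -10 - s$ ($V{\left(s \right)} = \left(-2 + 2 \left(-4\right)\right) - s = \left(-2 - 8\right) - s = -10 - s$)
$S = -6$ ($S = 1 \cdot 2 - \left(11 - 3\right) = 2 - 8 = -6$)
$S^{2} = \left(-6\right)^{2} = 36$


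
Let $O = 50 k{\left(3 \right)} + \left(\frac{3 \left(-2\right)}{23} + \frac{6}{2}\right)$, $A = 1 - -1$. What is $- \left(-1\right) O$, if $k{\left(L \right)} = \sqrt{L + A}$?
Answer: $\frac{63}{23} + 50 \sqrt{5} \approx 114.54$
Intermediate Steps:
$A = 2$ ($A = 1 + 1 = 2$)
$k{\left(L \right)} = \sqrt{2 + L}$ ($k{\left(L \right)} = \sqrt{L + 2} = \sqrt{2 + L}$)
$O = \frac{63}{23} + 50 \sqrt{5}$ ($O = 50 \sqrt{2 + 3} + \left(\frac{3 \left(-2\right)}{23} + \frac{6}{2}\right) = 50 \sqrt{5} + \left(\left(-6\right) \frac{1}{23} + 6 \cdot \frac{1}{2}\right) = 50 \sqrt{5} + \left(- \frac{6}{23} + 3\right) = 50 \sqrt{5} + \frac{63}{23} = \frac{63}{23} + 50 \sqrt{5} \approx 114.54$)
$- \left(-1\right) O = - \left(-1\right) \left(\frac{63}{23} + 50 \sqrt{5}\right) = - (- \frac{63}{23} - 50 \sqrt{5}) = \frac{63}{23} + 50 \sqrt{5}$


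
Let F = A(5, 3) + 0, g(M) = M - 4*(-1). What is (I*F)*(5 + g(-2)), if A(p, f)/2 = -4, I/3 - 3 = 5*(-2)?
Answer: 1176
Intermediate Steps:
I = -21 (I = 9 + 3*(5*(-2)) = 9 + 3*(-10) = 9 - 30 = -21)
A(p, f) = -8 (A(p, f) = 2*(-4) = -8)
g(M) = 4 + M (g(M) = M + 4 = 4 + M)
F = -8 (F = -8 + 0 = -8)
(I*F)*(5 + g(-2)) = (-21*(-8))*(5 + (4 - 2)) = 168*(5 + 2) = 168*7 = 1176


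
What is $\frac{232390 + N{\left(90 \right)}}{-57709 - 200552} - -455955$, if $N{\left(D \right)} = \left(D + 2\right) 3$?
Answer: $\frac{117755161589}{258261} \approx 4.5595 \cdot 10^{5}$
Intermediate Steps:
$N{\left(D \right)} = 6 + 3 D$ ($N{\left(D \right)} = \left(2 + D\right) 3 = 6 + 3 D$)
$\frac{232390 + N{\left(90 \right)}}{-57709 - 200552} - -455955 = \frac{232390 + \left(6 + 3 \cdot 90\right)}{-57709 - 200552} - -455955 = \frac{232390 + \left(6 + 270\right)}{-258261} + 455955 = \left(232390 + 276\right) \left(- \frac{1}{258261}\right) + 455955 = 232666 \left(- \frac{1}{258261}\right) + 455955 = - \frac{232666}{258261} + 455955 = \frac{117755161589}{258261}$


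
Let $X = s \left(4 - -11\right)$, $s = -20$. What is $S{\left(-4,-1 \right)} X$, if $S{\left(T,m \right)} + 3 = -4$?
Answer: $2100$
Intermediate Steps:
$S{\left(T,m \right)} = -7$ ($S{\left(T,m \right)} = -3 - 4 = -7$)
$X = -300$ ($X = - 20 \left(4 - -11\right) = - 20 \left(4 + 11\right) = \left(-20\right) 15 = -300$)
$S{\left(-4,-1 \right)} X = \left(-7\right) \left(-300\right) = 2100$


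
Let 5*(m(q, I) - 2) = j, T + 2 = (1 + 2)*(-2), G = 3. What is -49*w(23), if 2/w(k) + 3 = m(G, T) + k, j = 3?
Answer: -490/113 ≈ -4.3363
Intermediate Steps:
T = -8 (T = -2 + (1 + 2)*(-2) = -2 + 3*(-2) = -2 - 6 = -8)
m(q, I) = 13/5 (m(q, I) = 2 + (⅕)*3 = 2 + ⅗ = 13/5)
w(k) = 2/(-⅖ + k) (w(k) = 2/(-3 + (13/5 + k)) = 2/(-⅖ + k))
-49*w(23) = -490/(-2 + 5*23) = -490/(-2 + 115) = -490/113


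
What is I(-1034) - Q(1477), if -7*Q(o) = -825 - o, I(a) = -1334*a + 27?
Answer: 9653379/7 ≈ 1.3791e+6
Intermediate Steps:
I(a) = 27 - 1334*a
Q(o) = 825/7 + o/7 (Q(o) = -(-825 - o)/7 = 825/7 + o/7)
I(-1034) - Q(1477) = (27 - 1334*(-1034)) - (825/7 + (⅐)*1477) = (27 + 1379356) - (825/7 + 211) = 1379383 - 1*2302/7 = 1379383 - 2302/7 = 9653379/7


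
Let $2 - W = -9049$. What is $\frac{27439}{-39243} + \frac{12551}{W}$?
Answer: $\frac{3876008}{5637911} \approx 0.68749$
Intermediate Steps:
$W = 9051$ ($W = 2 - -9049 = 2 + 9049 = 9051$)
$\frac{27439}{-39243} + \frac{12551}{W} = \frac{27439}{-39243} + \frac{12551}{9051} = 27439 \left(- \frac{1}{39243}\right) + 12551 \cdot \frac{1}{9051} = - \frac{27439}{39243} + \frac{1793}{1293} = \frac{3876008}{5637911}$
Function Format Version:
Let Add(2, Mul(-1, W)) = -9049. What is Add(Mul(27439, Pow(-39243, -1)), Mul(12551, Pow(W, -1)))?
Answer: Rational(3876008, 5637911) ≈ 0.68749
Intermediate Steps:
W = 9051 (W = Add(2, Mul(-1, -9049)) = Add(2, 9049) = 9051)
Add(Mul(27439, Pow(-39243, -1)), Mul(12551, Pow(W, -1))) = Add(Mul(27439, Pow(-39243, -1)), Mul(12551, Pow(9051, -1))) = Add(Mul(27439, Rational(-1, 39243)), Mul(12551, Rational(1, 9051))) = Add(Rational(-27439, 39243), Rational(1793, 1293)) = Rational(3876008, 5637911)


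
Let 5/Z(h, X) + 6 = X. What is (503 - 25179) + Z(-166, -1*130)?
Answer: -3355941/136 ≈ -24676.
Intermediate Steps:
Z(h, X) = 5/(-6 + X)
(503 - 25179) + Z(-166, -1*130) = (503 - 25179) + 5/(-6 - 1*130) = -24676 + 5/(-6 - 130) = -24676 + 5/(-136) = -24676 + 5*(-1/136) = -24676 - 5/136 = -3355941/136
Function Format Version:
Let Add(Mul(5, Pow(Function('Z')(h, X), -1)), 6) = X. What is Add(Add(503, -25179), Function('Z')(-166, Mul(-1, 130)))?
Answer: Rational(-3355941, 136) ≈ -24676.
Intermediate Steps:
Function('Z')(h, X) = Mul(5, Pow(Add(-6, X), -1))
Add(Add(503, -25179), Function('Z')(-166, Mul(-1, 130))) = Add(Add(503, -25179), Mul(5, Pow(Add(-6, Mul(-1, 130)), -1))) = Add(-24676, Mul(5, Pow(Add(-6, -130), -1))) = Add(-24676, Mul(5, Pow(-136, -1))) = Add(-24676, Mul(5, Rational(-1, 136))) = Add(-24676, Rational(-5, 136)) = Rational(-3355941, 136)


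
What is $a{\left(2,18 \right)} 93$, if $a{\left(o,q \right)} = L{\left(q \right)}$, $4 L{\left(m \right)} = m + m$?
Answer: $837$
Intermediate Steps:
$L{\left(m \right)} = \frac{m}{2}$ ($L{\left(m \right)} = \frac{m + m}{4} = \frac{2 m}{4} = \frac{m}{2}$)
$a{\left(o,q \right)} = \frac{q}{2}$
$a{\left(2,18 \right)} 93 = \frac{1}{2} \cdot 18 \cdot 93 = 9 \cdot 93 = 837$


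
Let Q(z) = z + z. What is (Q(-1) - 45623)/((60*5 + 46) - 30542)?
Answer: 45625/30196 ≈ 1.5110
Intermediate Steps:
Q(z) = 2*z
(Q(-1) - 45623)/((60*5 + 46) - 30542) = (2*(-1) - 45623)/((60*5 + 46) - 30542) = (-2 - 45623)/((300 + 46) - 30542) = -45625/(346 - 30542) = -45625/(-30196) = -45625*(-1/30196) = 45625/30196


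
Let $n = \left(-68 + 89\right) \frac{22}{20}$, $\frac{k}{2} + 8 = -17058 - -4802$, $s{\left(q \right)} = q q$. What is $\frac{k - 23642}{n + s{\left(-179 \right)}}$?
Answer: $- \frac{481700}{320641} \approx -1.5023$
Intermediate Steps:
$s{\left(q \right)} = q^{2}$
$k = -24528$ ($k = -16 + 2 \left(-17058 - -4802\right) = -16 + 2 \left(-17058 + 4802\right) = -16 + 2 \left(-12256\right) = -16 - 24512 = -24528$)
$n = \frac{231}{10}$ ($n = 21 \cdot 22 \cdot \frac{1}{20} = 21 \cdot \frac{11}{10} = \frac{231}{10} \approx 23.1$)
$\frac{k - 23642}{n + s{\left(-179 \right)}} = \frac{-24528 - 23642}{\frac{231}{10} + \left(-179\right)^{2}} = - \frac{48170}{\frac{231}{10} + 32041} = - \frac{48170}{\frac{320641}{10}} = \left(-48170\right) \frac{10}{320641} = - \frac{481700}{320641}$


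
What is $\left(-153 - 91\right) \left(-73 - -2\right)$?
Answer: $17324$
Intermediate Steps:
$\left(-153 - 91\right) \left(-73 - -2\right) = - 244 \left(-73 + 2\right) = \left(-244\right) \left(-71\right) = 17324$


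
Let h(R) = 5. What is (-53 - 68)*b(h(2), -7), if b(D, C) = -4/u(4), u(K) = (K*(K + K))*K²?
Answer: 121/128 ≈ 0.94531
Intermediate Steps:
u(K) = 2*K⁴ (u(K) = (K*(2*K))*K² = (2*K²)*K² = 2*K⁴)
b(D, C) = -1/128 (b(D, C) = -4/(2*4⁴) = -4/(2*256) = -4/512 = -4*1/512 = -1/128)
(-53 - 68)*b(h(2), -7) = (-53 - 68)*(-1/128) = -121*(-1/128) = 121/128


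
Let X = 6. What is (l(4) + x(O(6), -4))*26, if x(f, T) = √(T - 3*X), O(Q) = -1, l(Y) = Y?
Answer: 104 + 26*I*√22 ≈ 104.0 + 121.95*I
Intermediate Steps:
x(f, T) = √(-18 + T) (x(f, T) = √(T - 3*6) = √(T - 18) = √(-18 + T))
(l(4) + x(O(6), -4))*26 = (4 + √(-18 - 4))*26 = (4 + √(-22))*26 = (4 + I*√22)*26 = 104 + 26*I*√22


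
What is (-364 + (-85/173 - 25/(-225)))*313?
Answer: -177577420/1557 ≈ -1.1405e+5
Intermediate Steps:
(-364 + (-85/173 - 25/(-225)))*313 = (-364 + (-85*1/173 - 25*(-1/225)))*313 = (-364 + (-85/173 + 1/9))*313 = (-364 - 592/1557)*313 = -567340/1557*313 = -177577420/1557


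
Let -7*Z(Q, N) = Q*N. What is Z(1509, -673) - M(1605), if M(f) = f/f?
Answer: 1015550/7 ≈ 1.4508e+5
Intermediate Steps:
Z(Q, N) = -N*Q/7 (Z(Q, N) = -Q*N/7 = -N*Q/7)
M(f) = 1
Z(1509, -673) - M(1605) = -1/7*(-673)*1509 - 1*1 = 1015557/7 - 1 = 1015550/7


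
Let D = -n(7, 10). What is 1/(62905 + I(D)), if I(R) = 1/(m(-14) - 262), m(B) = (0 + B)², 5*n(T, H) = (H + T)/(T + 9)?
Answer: 66/4151729 ≈ 1.5897e-5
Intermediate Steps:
n(T, H) = (H + T)/(5*(9 + T)) (n(T, H) = ((H + T)/(T + 9))/5 = ((H + T)/(9 + T))/5 = (H + T)/(5*(9 + T)))
m(B) = B²
D = -17/80 (D = -(10 + 7)/(5*(9 + 7)) = -17/(5*16) = -1*17/80 = -17/80 ≈ -0.21250)
I(R) = -1/66 (I(R) = 1/((-14)² - 262) = 1/(196 - 262) = 1/(-66) = -1/66)
1/(62905 + I(D)) = 1/(62905 - 1/66) = 1/(4151729/66) = 66/4151729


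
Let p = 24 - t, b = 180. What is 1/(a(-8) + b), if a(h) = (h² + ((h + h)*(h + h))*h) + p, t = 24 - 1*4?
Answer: -1/1800 ≈ -0.00055556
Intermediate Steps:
t = 20 (t = 24 - 4 = 20)
p = 4 (p = 24 - 1*20 = 24 - 20 = 4)
a(h) = 4 + h² + 4*h³ (a(h) = (h² + ((h + h)*(h + h))*h) + 4 = (h² + ((2*h)*(2*h))*h) + 4 = (h² + (4*h²)*h) + 4 = (h² + 4*h³) + 4 = 4 + h² + 4*h³)
1/(a(-8) + b) = 1/((4 + (-8)² + 4*(-8)³) + 180) = 1/((4 + 64 + 4*(-512)) + 180) = 1/((4 + 64 - 2048) + 180) = 1/(-1980 + 180) = 1/(-1800) = -1/1800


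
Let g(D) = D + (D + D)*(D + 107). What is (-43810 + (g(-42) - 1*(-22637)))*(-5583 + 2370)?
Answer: 85706775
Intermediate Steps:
g(D) = D + 2*D*(107 + D) (g(D) = D + (2*D)*(107 + D) = D + 2*D*(107 + D))
(-43810 + (g(-42) - 1*(-22637)))*(-5583 + 2370) = (-43810 + (-42*(215 + 2*(-42)) - 1*(-22637)))*(-5583 + 2370) = (-43810 + (-42*(215 - 84) + 22637))*(-3213) = (-43810 + (-42*131 + 22637))*(-3213) = (-43810 + (-5502 + 22637))*(-3213) = (-43810 + 17135)*(-3213) = -26675*(-3213) = 85706775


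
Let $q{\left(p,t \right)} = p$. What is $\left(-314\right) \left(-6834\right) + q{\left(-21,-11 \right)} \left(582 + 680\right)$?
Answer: $2119374$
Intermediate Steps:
$\left(-314\right) \left(-6834\right) + q{\left(-21,-11 \right)} \left(582 + 680\right) = \left(-314\right) \left(-6834\right) - 21 \left(582 + 680\right) = 2145876 - 26502 = 2119374$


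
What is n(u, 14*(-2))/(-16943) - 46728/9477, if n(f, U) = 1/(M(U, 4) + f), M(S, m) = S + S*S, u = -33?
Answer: -21200301847/4299675939 ≈ -4.9307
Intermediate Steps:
M(S, m) = S + S²
n(f, U) = 1/(f + U*(1 + U)) (n(f, U) = 1/(U*(1 + U) + f) = 1/(f + U*(1 + U)))
n(u, 14*(-2))/(-16943) - 46728/9477 = 1/(-33 + (14*(-2))*(1 + 14*(-2))*(-16943)) - 46728/9477 = -1/16943/(-33 - 28*(1 - 28)) - 46728*1/9477 = -1/16943/(-33 - 28*(-27)) - 5192/1053 = -1/16943/(-33 + 756) - 5192/1053 = -1/16943/723 - 5192/1053 = (1/723)*(-1/16943) - 5192/1053 = -1/12249789 - 5192/1053 = -21200301847/4299675939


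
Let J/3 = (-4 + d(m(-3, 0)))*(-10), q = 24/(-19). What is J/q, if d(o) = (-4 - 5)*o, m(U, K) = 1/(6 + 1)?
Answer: -3515/28 ≈ -125.54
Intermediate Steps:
m(U, K) = ⅐ (m(U, K) = 1/7 = ⅐)
d(o) = -9*o
q = -24/19 (q = 24*(-1/19) = -24/19 ≈ -1.2632)
J = 1110/7 (J = 3*((-4 - 9*⅐)*(-10)) = 3*((-4 - 9/7)*(-10)) = 3*(-37/7*(-10)) = 3*(370/7) = 1110/7 ≈ 158.57)
J/q = 1110/(7*(-24/19)) = (1110/7)*(-19/24) = -3515/28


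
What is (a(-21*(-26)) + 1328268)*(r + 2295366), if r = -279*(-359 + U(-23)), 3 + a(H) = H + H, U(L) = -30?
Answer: 3195637304229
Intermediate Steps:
a(H) = -3 + 2*H (a(H) = -3 + (H + H) = -3 + 2*H)
r = 108531 (r = -279*(-359 - 30) = -279*(-389) = 108531)
(a(-21*(-26)) + 1328268)*(r + 2295366) = ((-3 + 2*(-21*(-26))) + 1328268)*(108531 + 2295366) = ((-3 + 2*546) + 1328268)*2403897 = ((-3 + 1092) + 1328268)*2403897 = (1089 + 1328268)*2403897 = 1329357*2403897 = 3195637304229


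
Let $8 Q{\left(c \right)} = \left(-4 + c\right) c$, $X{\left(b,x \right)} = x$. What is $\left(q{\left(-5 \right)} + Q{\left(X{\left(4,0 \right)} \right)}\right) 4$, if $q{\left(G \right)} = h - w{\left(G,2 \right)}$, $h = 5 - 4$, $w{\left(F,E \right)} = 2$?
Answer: $-4$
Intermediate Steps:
$h = 1$ ($h = 5 - 4 = 1$)
$Q{\left(c \right)} = \frac{c \left(-4 + c\right)}{8}$ ($Q{\left(c \right)} = \frac{\left(-4 + c\right) c}{8} = \frac{c \left(-4 + c\right)}{8}$)
$q{\left(G \right)} = -1$ ($q{\left(G \right)} = 1 - 2 = -1$)
$\left(q{\left(-5 \right)} + Q{\left(X{\left(4,0 \right)} \right)}\right) 4 = \left(-1 + \frac{1}{8} \cdot 0 \left(-4 + 0\right)\right) 4 = \left(-1 + \frac{1}{8} \cdot 0 \left(-4\right)\right) 4 = \left(-1 + 0\right) 4 = \left(-1\right) 4 = -4$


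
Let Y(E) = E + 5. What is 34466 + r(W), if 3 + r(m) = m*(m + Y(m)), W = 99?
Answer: 54560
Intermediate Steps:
Y(E) = 5 + E
r(m) = -3 + m*(5 + 2*m) (r(m) = -3 + m*(m + (5 + m)) = -3 + m*(5 + 2*m))
34466 + r(W) = 34466 + (-3 + 99**2 + 99*(5 + 99)) = 34466 + (-3 + 9801 + 99*104) = 34466 + (-3 + 9801 + 10296) = 34466 + 20094 = 54560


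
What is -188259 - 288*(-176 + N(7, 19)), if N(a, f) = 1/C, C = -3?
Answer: -137475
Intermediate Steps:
N(a, f) = -⅓ (N(a, f) = 1/(-3) = -⅓)
-188259 - 288*(-176 + N(7, 19)) = -188259 - 288*(-176 - ⅓) = -188259 - 288*(-529)/3 = -188259 - 1*(-50784) = -188259 + 50784 = -137475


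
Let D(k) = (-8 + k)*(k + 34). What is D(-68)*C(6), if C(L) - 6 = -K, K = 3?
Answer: 7752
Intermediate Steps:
D(k) = (-8 + k)*(34 + k)
C(L) = 3 (C(L) = 6 - 1*3 = 6 - 3 = 3)
D(-68)*C(6) = (-272 + (-68)² + 26*(-68))*3 = (-272 + 4624 - 1768)*3 = 2584*3 = 7752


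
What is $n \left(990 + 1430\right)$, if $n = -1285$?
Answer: $-3109700$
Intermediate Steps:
$n \left(990 + 1430\right) = - 1285 \left(990 + 1430\right) = \left(-1285\right) 2420 = -3109700$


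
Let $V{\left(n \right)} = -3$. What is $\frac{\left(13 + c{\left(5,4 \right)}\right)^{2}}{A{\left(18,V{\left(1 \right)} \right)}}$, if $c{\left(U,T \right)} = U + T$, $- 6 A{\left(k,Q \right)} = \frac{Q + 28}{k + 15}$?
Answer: $- \frac{95832}{25} \approx -3833.3$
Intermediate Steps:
$A{\left(k,Q \right)} = - \frac{28 + Q}{6 \left(15 + k\right)}$ ($A{\left(k,Q \right)} = - \frac{\left(Q + 28\right) \frac{1}{k + 15}}{6} = - \frac{\left(28 + Q\right) \frac{1}{15 + k}}{6} = - \frac{\frac{1}{15 + k} \left(28 + Q\right)}{6} = - \frac{28 + Q}{6 \left(15 + k\right)}$)
$c{\left(U,T \right)} = T + U$
$\frac{\left(13 + c{\left(5,4 \right)}\right)^{2}}{A{\left(18,V{\left(1 \right)} \right)}} = \frac{\left(13 + \left(4 + 5\right)\right)^{2}}{\frac{1}{6} \frac{1}{15 + 18} \left(-28 - -3\right)} = \frac{\left(13 + 9\right)^{2}}{\frac{1}{6} \cdot \frac{1}{33} \left(-28 + 3\right)} = \frac{22^{2}}{\frac{1}{6} \cdot \frac{1}{33} \left(-25\right)} = \frac{484}{- \frac{25}{198}} = 484 \left(- \frac{198}{25}\right) = - \frac{95832}{25}$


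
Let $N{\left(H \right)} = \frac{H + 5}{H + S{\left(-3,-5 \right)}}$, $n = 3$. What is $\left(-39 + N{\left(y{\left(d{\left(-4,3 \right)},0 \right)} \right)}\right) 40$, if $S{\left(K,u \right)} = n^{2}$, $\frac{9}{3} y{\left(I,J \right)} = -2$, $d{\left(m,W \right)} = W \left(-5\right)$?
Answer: $- \frac{7696}{5} \approx -1539.2$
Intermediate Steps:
$d{\left(m,W \right)} = - 5 W$
$y{\left(I,J \right)} = - \frac{2}{3}$ ($y{\left(I,J \right)} = \frac{1}{3} \left(-2\right) = - \frac{2}{3}$)
$S{\left(K,u \right)} = 9$ ($S{\left(K,u \right)} = 3^{2} = 9$)
$N{\left(H \right)} = \frac{5 + H}{9 + H}$ ($N{\left(H \right)} = \frac{H + 5}{H + 9} = \frac{5 + H}{9 + H}$)
$\left(-39 + N{\left(y{\left(d{\left(-4,3 \right)},0 \right)} \right)}\right) 40 = \left(-39 + \frac{5 - \frac{2}{3}}{9 - \frac{2}{3}}\right) 40 = \left(-39 + \frac{1}{\frac{25}{3}} \cdot \frac{13}{3}\right) 40 = \left(-39 + \frac{3}{25} \cdot \frac{13}{3}\right) 40 = \left(-39 + \frac{13}{25}\right) 40 = \left(- \frac{962}{25}\right) 40 = - \frac{7696}{5}$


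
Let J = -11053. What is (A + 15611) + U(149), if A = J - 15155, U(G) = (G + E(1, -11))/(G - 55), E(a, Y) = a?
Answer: -497984/47 ≈ -10595.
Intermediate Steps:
U(G) = (1 + G)/(-55 + G) (U(G) = (G + 1)/(G - 55) = (1 + G)/(-55 + G))
A = -26208 (A = -11053 - 15155 = -26208)
(A + 15611) + U(149) = (-26208 + 15611) + (1 + 149)/(-55 + 149) = -10597 + 150/94 = -10597 + (1/94)*150 = -10597 + 75/47 = -497984/47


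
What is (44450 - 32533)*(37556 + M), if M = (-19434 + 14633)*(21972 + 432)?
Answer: -1281364080016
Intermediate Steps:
M = -107561604 (M = -4801*22404 = -107561604)
(44450 - 32533)*(37556 + M) = (44450 - 32533)*(37556 - 107561604) = 11917*(-107524048) = -1281364080016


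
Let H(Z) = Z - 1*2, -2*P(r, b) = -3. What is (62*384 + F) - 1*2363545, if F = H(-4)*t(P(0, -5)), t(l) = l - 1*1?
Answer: -2339740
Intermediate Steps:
P(r, b) = 3/2 (P(r, b) = -½*(-3) = 3/2)
H(Z) = -2 + Z (H(Z) = Z - 2 = -2 + Z)
t(l) = -1 + l (t(l) = l - 1 = -1 + l)
F = -3 (F = (-2 - 4)*(-1 + 3/2) = -6*½ = -3)
(62*384 + F) - 1*2363545 = (62*384 - 3) - 1*2363545 = (23808 - 3) - 2363545 = 23805 - 2363545 = -2339740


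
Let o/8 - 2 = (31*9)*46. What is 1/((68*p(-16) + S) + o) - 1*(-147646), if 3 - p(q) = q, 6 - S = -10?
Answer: 15354593417/103996 ≈ 1.4765e+5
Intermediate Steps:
S = 16 (S = 6 - 1*(-10) = 6 + 10 = 16)
p(q) = 3 - q
o = 102688 (o = 16 + 8*((31*9)*46) = 16 + 8*(279*46) = 16 + 8*12834 = 16 + 102672 = 102688)
1/((68*p(-16) + S) + o) - 1*(-147646) = 1/((68*(3 - 1*(-16)) + 16) + 102688) - 1*(-147646) = 1/((68*(3 + 16) + 16) + 102688) + 147646 = 1/((68*19 + 16) + 102688) + 147646 = 1/((1292 + 16) + 102688) + 147646 = 1/(1308 + 102688) + 147646 = 1/103996 + 147646 = 15354593417/103996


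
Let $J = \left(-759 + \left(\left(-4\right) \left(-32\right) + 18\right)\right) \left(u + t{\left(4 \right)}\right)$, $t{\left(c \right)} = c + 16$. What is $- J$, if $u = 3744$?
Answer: $2307332$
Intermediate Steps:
$t{\left(c \right)} = 16 + c$
$J = -2307332$ ($J = \left(-759 + \left(\left(-4\right) \left(-32\right) + 18\right)\right) \left(3744 + \left(16 + 4\right)\right) = \left(-759 + \left(128 + 18\right)\right) \left(3744 + 20\right) = \left(-759 + 146\right) 3764 = \left(-613\right) 3764 = -2307332$)
$- J = \left(-1\right) \left(-2307332\right) = 2307332$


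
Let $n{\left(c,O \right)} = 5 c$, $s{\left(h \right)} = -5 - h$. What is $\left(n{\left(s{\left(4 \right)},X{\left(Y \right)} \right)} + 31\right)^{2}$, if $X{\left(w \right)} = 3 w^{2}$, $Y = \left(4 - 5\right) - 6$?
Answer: $196$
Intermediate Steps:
$Y = -7$ ($Y = -1 - 6 = -7$)
$\left(n{\left(s{\left(4 \right)},X{\left(Y \right)} \right)} + 31\right)^{2} = \left(5 \left(-5 - 4\right) + 31\right)^{2} = \left(5 \left(-9\right) + 31\right)^{2} = \left(-45 + 31\right)^{2} = \left(-14\right)^{2} = 196$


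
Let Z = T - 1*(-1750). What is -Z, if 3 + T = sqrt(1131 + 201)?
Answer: -1747 - 6*sqrt(37) ≈ -1783.5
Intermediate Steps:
T = -3 + 6*sqrt(37) (T = -3 + sqrt(1131 + 201) = -3 + sqrt(1332) = -3 + 6*sqrt(37) ≈ 33.497)
Z = 1747 + 6*sqrt(37) (Z = (-3 + 6*sqrt(37)) - 1*(-1750) = (-3 + 6*sqrt(37)) + 1750 = 1747 + 6*sqrt(37) ≈ 1783.5)
-Z = -(1747 + 6*sqrt(37)) = -1747 - 6*sqrt(37)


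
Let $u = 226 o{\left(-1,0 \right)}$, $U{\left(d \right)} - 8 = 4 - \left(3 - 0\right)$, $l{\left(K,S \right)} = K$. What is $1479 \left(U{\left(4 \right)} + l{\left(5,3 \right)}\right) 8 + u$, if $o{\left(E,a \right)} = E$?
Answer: $165422$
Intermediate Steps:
$U{\left(d \right)} = 9$ ($U{\left(d \right)} = 8 + \left(4 - \left(3 - 0\right)\right) = 8 + \left(4 - \left(3 + 0\right)\right) = 8 + \left(4 - 3\right) = 8 + 1 = 9$)
$u = -226$ ($u = 226 \left(-1\right) = -226$)
$1479 \left(U{\left(4 \right)} + l{\left(5,3 \right)}\right) 8 + u = 1479 \left(9 + 5\right) 8 - 226 = 1479 \cdot 14 \cdot 8 - 226 = 1479 \cdot 112 - 226 = 165648 - 226 = 165422$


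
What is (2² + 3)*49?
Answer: 343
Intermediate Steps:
(2² + 3)*49 = (4 + 3)*49 = 7*49 = 343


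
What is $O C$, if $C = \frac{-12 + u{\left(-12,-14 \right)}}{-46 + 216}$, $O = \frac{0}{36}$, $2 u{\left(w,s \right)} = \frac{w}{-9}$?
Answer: $0$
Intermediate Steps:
$u{\left(w,s \right)} = - \frac{w}{18}$ ($u{\left(w,s \right)} = \frac{w \frac{1}{-9}}{2} = \frac{w \left(- \frac{1}{9}\right)}{2} = \frac{\left(- \frac{1}{9}\right) w}{2} = - \frac{w}{18}$)
$O = 0$ ($O = 0 \cdot \frac{1}{36} = 0$)
$C = - \frac{1}{15}$ ($C = \frac{-12 - - \frac{2}{3}}{-46 + 216} = \frac{-12 + \frac{2}{3}}{170} = \left(- \frac{34}{3}\right) \frac{1}{170} = - \frac{1}{15} \approx -0.066667$)
$O C = 0 \left(- \frac{1}{15}\right) = 0$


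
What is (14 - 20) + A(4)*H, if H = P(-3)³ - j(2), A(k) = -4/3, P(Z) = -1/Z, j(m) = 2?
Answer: -274/81 ≈ -3.3827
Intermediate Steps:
A(k) = -4/3 (A(k) = -4*⅓ = -4/3)
H = -53/27 (H = (-1/(-3))³ - 1*2 = (-1*(-⅓))³ - 2 = (⅓)³ - 2 = 1/27 - 2 = -53/27 ≈ -1.9630)
(14 - 20) + A(4)*H = (14 - 20) - 4/3*(-53/27) = -6 + 212/81 = -274/81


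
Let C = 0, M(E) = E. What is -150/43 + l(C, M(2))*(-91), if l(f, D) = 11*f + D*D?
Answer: -15802/43 ≈ -367.49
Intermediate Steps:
l(f, D) = D**2 + 11*f (l(f, D) = 11*f + D**2 = D**2 + 11*f)
-150/43 + l(C, M(2))*(-91) = -150/43 + (2**2 + 11*0)*(-91) = -150*1/43 + (4 + 0)*(-91) = -150/43 + 4*(-91) = -150/43 - 364 = -15802/43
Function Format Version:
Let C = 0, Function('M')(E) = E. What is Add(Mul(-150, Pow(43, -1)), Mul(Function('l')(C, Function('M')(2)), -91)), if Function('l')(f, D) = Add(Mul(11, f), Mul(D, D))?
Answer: Rational(-15802, 43) ≈ -367.49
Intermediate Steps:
Function('l')(f, D) = Add(Pow(D, 2), Mul(11, f)) (Function('l')(f, D) = Add(Mul(11, f), Pow(D, 2)) = Add(Pow(D, 2), Mul(11, f)))
Add(Mul(-150, Pow(43, -1)), Mul(Function('l')(C, Function('M')(2)), -91)) = Add(Mul(-150, Pow(43, -1)), Mul(Add(Pow(2, 2), Mul(11, 0)), -91)) = Add(Mul(-150, Rational(1, 43)), Mul(Add(4, 0), -91)) = Add(Rational(-150, 43), Mul(4, -91)) = Add(Rational(-150, 43), -364) = Rational(-15802, 43)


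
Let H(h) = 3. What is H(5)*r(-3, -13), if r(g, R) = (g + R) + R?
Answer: -87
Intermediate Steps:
r(g, R) = g + 2*R (r(g, R) = (R + g) + R = g + 2*R)
H(5)*r(-3, -13) = 3*(-3 + 2*(-13)) = 3*(-3 - 26) = 3*(-29) = -87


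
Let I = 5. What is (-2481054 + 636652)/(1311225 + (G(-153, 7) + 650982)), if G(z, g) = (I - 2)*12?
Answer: -1844402/1962243 ≈ -0.93995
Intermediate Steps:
G(z, g) = 36 (G(z, g) = (5 - 2)*12 = 3*12 = 36)
(-2481054 + 636652)/(1311225 + (G(-153, 7) + 650982)) = (-2481054 + 636652)/(1311225 + (36 + 650982)) = -1844402/(1311225 + 651018) = -1844402/1962243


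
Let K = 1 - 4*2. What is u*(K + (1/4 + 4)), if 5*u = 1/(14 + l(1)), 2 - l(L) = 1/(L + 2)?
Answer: -33/940 ≈ -0.035106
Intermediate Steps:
l(L) = 2 - 1/(2 + L) (l(L) = 2 - 1/(L + 2) = 2 - 1/(2 + L))
K = -7 (K = 1 - 8 = -7)
u = 3/235 (u = 1/(5*(14 + (3 + 2*1)/(2 + 1))) = 1/(5*(14 + (3 + 2)/3)) = 1/(5*(14 + (1/3)*5)) = 1/(5*(14 + 5/3)) = 1/(5*(47/3)) = (1/5)*(3/47) = 3/235 ≈ 0.012766)
u*(K + (1/4 + 4)) = 3*(-7 + (1/4 + 4))/235 = 3*(-7 + 17/4)/235 = (3/235)*(-11/4) = -33/940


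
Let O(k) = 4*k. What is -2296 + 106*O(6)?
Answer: 248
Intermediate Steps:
-2296 + 106*O(6) = -2296 + 106*(4*6) = -2296 + 106*24 = -2296 + 2544 = 248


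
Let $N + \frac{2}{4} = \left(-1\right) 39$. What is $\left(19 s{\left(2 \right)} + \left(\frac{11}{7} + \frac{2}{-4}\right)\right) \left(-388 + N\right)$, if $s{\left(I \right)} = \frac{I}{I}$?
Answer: $- \frac{240255}{28} \approx -8580.5$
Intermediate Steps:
$s{\left(I \right)} = 1$
$N = - \frac{79}{2}$ ($N = - \frac{1}{2} - 39 = - \frac{79}{2} \approx -39.5$)
$\left(19 s{\left(2 \right)} + \left(\frac{11}{7} + \frac{2}{-4}\right)\right) \left(-388 + N\right) = \left(19 \cdot 1 + \left(\frac{11}{7} + \frac{2}{-4}\right)\right) \left(-388 - \frac{79}{2}\right) = \left(19 + \left(11 \cdot \frac{1}{7} + 2 \left(- \frac{1}{4}\right)\right)\right) \left(- \frac{855}{2}\right) = \left(19 + \left(\frac{11}{7} - \frac{1}{2}\right)\right) \left(- \frac{855}{2}\right) = \left(19 + \frac{15}{14}\right) \left(- \frac{855}{2}\right) = \frac{281}{14} \left(- \frac{855}{2}\right) = - \frac{240255}{28}$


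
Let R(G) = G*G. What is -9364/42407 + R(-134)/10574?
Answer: 331222578/224205809 ≈ 1.4773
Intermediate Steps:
R(G) = G²
-9364/42407 + R(-134)/10574 = -9364/42407 + (-134)²/10574 = -9364*1/42407 + 17956*(1/10574) = -9364/42407 + 8978/5287 = 331222578/224205809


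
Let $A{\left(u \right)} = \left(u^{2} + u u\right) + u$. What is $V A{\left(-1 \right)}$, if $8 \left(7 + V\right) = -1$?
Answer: $- \frac{57}{8} \approx -7.125$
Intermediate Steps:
$V = - \frac{57}{8}$ ($V = -7 + \frac{1}{8} \left(-1\right) = -7 - \frac{1}{8} = - \frac{57}{8} \approx -7.125$)
$A{\left(u \right)} = u + 2 u^{2}$ ($A{\left(u \right)} = \left(u^{2} + u^{2}\right) + u = 2 u^{2} + u = u + 2 u^{2}$)
$V A{\left(-1 \right)} = - \frac{57 \left(- (1 + 2 \left(-1\right))\right)}{8} = - \frac{57 \left(- (1 - 2)\right)}{8} = - \frac{57 \left(\left(-1\right) \left(-1\right)\right)}{8} = \left(- \frac{57}{8}\right) 1 = - \frac{57}{8}$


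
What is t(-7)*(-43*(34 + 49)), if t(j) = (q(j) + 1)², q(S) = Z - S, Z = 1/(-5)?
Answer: -5428449/25 ≈ -2.1714e+5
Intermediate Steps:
Z = -⅕ ≈ -0.20000
q(S) = -⅕ - S
t(j) = (⅘ - j)² (t(j) = ((-⅕ - j) + 1)² = (⅘ - j)²)
t(-7)*(-43*(34 + 49)) = ((-4 + 5*(-7))²/25)*(-43*(34 + 49)) = ((-4 - 35)²/25)*(-43*83) = ((1/25)*(-39)²)*(-3569) = ((1/25)*1521)*(-3569) = (1521/25)*(-3569) = -5428449/25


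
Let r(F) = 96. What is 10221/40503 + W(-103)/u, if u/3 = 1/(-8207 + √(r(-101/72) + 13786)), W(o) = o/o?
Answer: -110792486/40503 + √13882/3 ≈ -2696.1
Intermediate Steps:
W(o) = 1
u = 3/(-8207 + √13882) (u = 3/(-8207 + √(96 + 13786)) = 3/(-8207 + √13882) ≈ -0.00037087)
10221/40503 + W(-103)/u = 10221/40503 + 1/(-8207/22446989 - √13882/22446989) = 10221*(1/40503) + 1/(-8207/22446989 - √13882/22446989) = 3407/13501 + 1/(-8207/22446989 - √13882/22446989)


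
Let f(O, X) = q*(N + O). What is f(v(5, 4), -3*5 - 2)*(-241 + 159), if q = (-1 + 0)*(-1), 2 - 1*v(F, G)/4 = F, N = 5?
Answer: 574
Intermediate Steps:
v(F, G) = 8 - 4*F
q = 1 (q = -1*(-1) = 1)
f(O, X) = 5 + O (f(O, X) = 1*(5 + O) = 5 + O)
f(v(5, 4), -3*5 - 2)*(-241 + 159) = (5 + (8 - 4*5))*(-241 + 159) = (5 + (8 - 20))*(-82) = (5 - 12)*(-82) = -7*(-82) = 574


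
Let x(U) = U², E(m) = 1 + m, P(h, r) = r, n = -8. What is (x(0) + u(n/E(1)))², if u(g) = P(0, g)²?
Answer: 256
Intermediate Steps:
u(g) = g²
(x(0) + u(n/E(1)))² = (0² + (-8/(1 + 1))²)² = (0 + (-8/2)²)² = (0 + (-8*½)²)² = (0 + (-4)²)² = (0 + 16)² = 16² = 256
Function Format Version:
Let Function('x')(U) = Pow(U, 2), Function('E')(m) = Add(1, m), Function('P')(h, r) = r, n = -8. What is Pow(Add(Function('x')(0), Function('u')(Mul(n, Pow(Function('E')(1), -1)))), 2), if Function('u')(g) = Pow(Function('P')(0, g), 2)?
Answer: 256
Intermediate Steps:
Function('u')(g) = Pow(g, 2)
Pow(Add(Function('x')(0), Function('u')(Mul(n, Pow(Function('E')(1), -1)))), 2) = Pow(Add(Pow(0, 2), Pow(Mul(-8, Pow(Add(1, 1), -1)), 2)), 2) = Pow(Add(0, Pow(Mul(-8, Pow(2, -1)), 2)), 2) = Pow(Add(0, Pow(Mul(-8, Rational(1, 2)), 2)), 2) = Pow(Add(0, Pow(-4, 2)), 2) = Pow(Add(0, 16), 2) = Pow(16, 2) = 256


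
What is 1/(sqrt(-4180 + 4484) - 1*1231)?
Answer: -1231/1515057 - 4*sqrt(19)/1515057 ≈ -0.00082402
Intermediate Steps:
1/(sqrt(-4180 + 4484) - 1*1231) = 1/(sqrt(304) - 1231) = 1/(4*sqrt(19) - 1231) = 1/(-1231 + 4*sqrt(19))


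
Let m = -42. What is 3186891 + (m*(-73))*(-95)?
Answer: 2895621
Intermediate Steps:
3186891 + (m*(-73))*(-95) = 3186891 - 42*(-73)*(-95) = 3186891 + 3066*(-95) = 3186891 - 291270 = 2895621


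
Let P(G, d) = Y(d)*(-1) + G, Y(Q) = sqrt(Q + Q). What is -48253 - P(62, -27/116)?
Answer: -48315 + 3*I*sqrt(174)/58 ≈ -48315.0 + 0.68229*I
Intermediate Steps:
Y(Q) = sqrt(2)*sqrt(Q) (Y(Q) = sqrt(2*Q) = sqrt(2)*sqrt(Q))
P(G, d) = G - sqrt(2)*sqrt(d) (P(G, d) = (sqrt(2)*sqrt(d))*(-1) + G = -sqrt(2)*sqrt(d) + G = G - sqrt(2)*sqrt(d))
-48253 - P(62, -27/116) = -48253 - (62 - sqrt(2)*sqrt(-27/116)) = -48253 - (62 - sqrt(2)*3*I*sqrt(87)/58) = -48253 - (62 - 3*I*sqrt(174)/58) = -48253 + (-62 + 3*I*sqrt(174)/58) = -48315 + 3*I*sqrt(174)/58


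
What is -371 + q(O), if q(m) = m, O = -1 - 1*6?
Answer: -378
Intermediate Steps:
O = -7 (O = -1 - 6 = -7)
-371 + q(O) = -371 - 7 = -378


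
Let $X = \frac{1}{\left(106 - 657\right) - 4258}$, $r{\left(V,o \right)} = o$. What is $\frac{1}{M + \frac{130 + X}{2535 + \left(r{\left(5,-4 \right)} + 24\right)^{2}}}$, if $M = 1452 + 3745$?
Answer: $\frac{14114415}{73353239924} \approx 0.00019242$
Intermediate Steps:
$M = 5197$
$X = - \frac{1}{4809}$ ($X = \frac{1}{\left(106 - 657\right) - 4258} = \frac{1}{-551 - 4258} = \frac{1}{-4809} = - \frac{1}{4809} \approx -0.00020794$)
$\frac{1}{M + \frac{130 + X}{2535 + \left(r{\left(5,-4 \right)} + 24\right)^{2}}} = \frac{1}{5197 + \frac{130 - \frac{1}{4809}}{2535 + \left(-4 + 24\right)^{2}}} = \frac{1}{5197 + \frac{625169}{4809 \left(2535 + 20^{2}\right)}} = \frac{1}{5197 + \frac{625169}{4809 \left(2535 + 400\right)}} = \frac{1}{5197 + \frac{625169}{4809 \cdot 2935}} = \frac{1}{5197 + \frac{625169}{4809} \cdot \frac{1}{2935}} = \frac{1}{5197 + \frac{625169}{14114415}} = \frac{1}{\frac{73353239924}{14114415}} = \frac{14114415}{73353239924}$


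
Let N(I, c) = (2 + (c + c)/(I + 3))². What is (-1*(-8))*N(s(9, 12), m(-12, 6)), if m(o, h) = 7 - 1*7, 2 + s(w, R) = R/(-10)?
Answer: 32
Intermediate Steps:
s(w, R) = -2 - R/10 (s(w, R) = -2 + R/(-10) = -2 + R*(-⅒) = -2 - R/10)
m(o, h) = 0 (m(o, h) = 7 - 7 = 0)
N(I, c) = (2 + 2*c/(3 + I))² (N(I, c) = (2 + (2*c)/(3 + I))² = (2 + 2*c/(3 + I))²)
(-1*(-8))*N(s(9, 12), m(-12, 6)) = (-1*(-8))*(4*(3 + (-2 - ⅒*12) + 0)²/(3 + (-2 - ⅒*12))²) = 8*(4*(3 + (-2 - 6/5) + 0)²/(3 + (-2 - 6/5))²) = 8*(4*(3 - 16/5 + 0)²/(3 - 16/5)²) = 8*(4*(-⅕)²/(-⅕)²) = 8*(4*25*(1/25)) = 8*4 = 32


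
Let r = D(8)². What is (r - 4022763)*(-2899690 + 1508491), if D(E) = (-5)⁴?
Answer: 5053026753462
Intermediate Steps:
D(E) = 625
r = 390625 (r = 625² = 390625)
(r - 4022763)*(-2899690 + 1508491) = (390625 - 4022763)*(-2899690 + 1508491) = -3632138*(-1391199) = 5053026753462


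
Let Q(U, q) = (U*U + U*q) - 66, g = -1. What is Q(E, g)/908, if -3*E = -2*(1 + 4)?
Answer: -131/2043 ≈ -0.064121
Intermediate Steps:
E = 10/3 (E = -(-2)*(1 + 4)/3 = -(-2)*5/3 = -⅓*(-10) = 10/3 ≈ 3.3333)
Q(U, q) = -66 + U² + U*q (Q(U, q) = (U² + U*q) - 66 = -66 + U² + U*q)
Q(E, g)/908 = (-66 + (10/3)² + (10/3)*(-1))/908 = (-66 + 100/9 - 10/3)*(1/908) = -524/9*1/908 = -131/2043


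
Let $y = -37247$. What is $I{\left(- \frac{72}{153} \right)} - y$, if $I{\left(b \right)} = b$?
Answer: $\frac{633191}{17} \approx 37247.0$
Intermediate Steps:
$I{\left(- \frac{72}{153} \right)} - y = - \frac{72}{153} - -37247 = \left(-72\right) \frac{1}{153} + 37247 = - \frac{8}{17} + 37247 = \frac{633191}{17}$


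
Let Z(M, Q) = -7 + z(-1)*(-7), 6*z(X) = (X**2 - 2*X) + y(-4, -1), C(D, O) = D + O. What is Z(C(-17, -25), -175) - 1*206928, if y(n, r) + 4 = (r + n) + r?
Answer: -1241561/6 ≈ -2.0693e+5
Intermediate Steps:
y(n, r) = -4 + n + 2*r (y(n, r) = -4 + ((r + n) + r) = -4 + ((n + r) + r) = -4 + (n + 2*r) = -4 + n + 2*r)
z(X) = -5/3 - X/3 + X**2/6 (z(X) = ((X**2 - 2*X) + (-4 - 4 + 2*(-1)))/6 = ((X**2 - 2*X) + (-4 - 4 - 2))/6 = ((X**2 - 2*X) - 10)/6 = (-10 + X**2 - 2*X)/6 = -5/3 - X/3 + X**2/6)
Z(M, Q) = 7/6 (Z(M, Q) = -7 + (-5/3 - 1/3*(-1) + (1/6)*(-1)**2)*(-7) = -7 + (-5/3 + 1/3 + (1/6)*1)*(-7) = -7 + (-5/3 + 1/3 + 1/6)*(-7) = -7 - 7/6*(-7) = -7 + 49/6 = 7/6)
Z(C(-17, -25), -175) - 1*206928 = 7/6 - 1*206928 = 7/6 - 206928 = -1241561/6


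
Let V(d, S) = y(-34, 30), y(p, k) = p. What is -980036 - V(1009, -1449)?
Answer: -980002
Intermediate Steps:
V(d, S) = -34
-980036 - V(1009, -1449) = -980036 - 1*(-34) = -980036 + 34 = -980002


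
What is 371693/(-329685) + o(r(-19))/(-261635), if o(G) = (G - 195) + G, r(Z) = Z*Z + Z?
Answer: -19481822804/17251426995 ≈ -1.1293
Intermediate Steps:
r(Z) = Z + Z² (r(Z) = Z² + Z = Z + Z²)
o(G) = -195 + 2*G (o(G) = (-195 + G) + G = -195 + 2*G)
371693/(-329685) + o(r(-19))/(-261635) = 371693/(-329685) + (-195 + 2*(-19*(1 - 19)))/(-261635) = 371693*(-1/329685) + (-195 + 2*(-19*(-18)))*(-1/261635) = -371693/329685 + (-195 + 2*342)*(-1/261635) = -371693/329685 + (-195 + 684)*(-1/261635) = -371693/329685 + 489*(-1/261635) = -371693/329685 - 489/261635 = -19481822804/17251426995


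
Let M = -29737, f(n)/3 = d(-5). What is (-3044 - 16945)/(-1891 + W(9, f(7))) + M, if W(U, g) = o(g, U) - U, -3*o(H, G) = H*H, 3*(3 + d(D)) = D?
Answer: -175269385/5896 ≈ -29727.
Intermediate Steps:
d(D) = -3 + D/3
o(H, G) = -H²/3 (o(H, G) = -H*H/3 = -H²/3)
f(n) = -14 (f(n) = 3*(-3 + (⅓)*(-5)) = 3*(-3 - 5/3) = 3*(-14/3) = -14)
W(U, g) = -U - g²/3 (W(U, g) = -g²/3 - U = -U - g²/3)
(-3044 - 16945)/(-1891 + W(9, f(7))) + M = (-3044 - 16945)/(-1891 + (-1*9 - ⅓*(-14)²)) - 29737 = -19989/(-1891 + (-9 - ⅓*196)) - 29737 = -19989/(-1891 + (-9 - 196/3)) - 29737 = -19989/(-1891 - 223/3) - 29737 = -19989/(-5896/3) - 29737 = -19989*(-3/5896) - 29737 = 59967/5896 - 29737 = -175269385/5896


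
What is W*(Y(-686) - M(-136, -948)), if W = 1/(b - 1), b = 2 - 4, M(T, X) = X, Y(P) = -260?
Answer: -688/3 ≈ -229.33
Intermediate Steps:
b = -2
W = -⅓ (W = 1/(-2 - 1) = 1/(-3) = -⅓ ≈ -0.33333)
W*(Y(-686) - M(-136, -948)) = -(-260 - 1*(-948))/3 = -(-260 + 948)/3 = -⅓*688 = -688/3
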